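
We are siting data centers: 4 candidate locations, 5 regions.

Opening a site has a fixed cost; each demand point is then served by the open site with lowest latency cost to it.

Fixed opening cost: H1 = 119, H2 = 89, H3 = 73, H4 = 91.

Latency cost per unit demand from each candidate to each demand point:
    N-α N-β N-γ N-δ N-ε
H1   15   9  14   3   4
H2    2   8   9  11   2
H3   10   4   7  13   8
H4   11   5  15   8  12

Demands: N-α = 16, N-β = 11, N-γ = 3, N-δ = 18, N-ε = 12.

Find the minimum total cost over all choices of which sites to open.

Open {H1, H2}: assign each demand point to its cheapest open site.
  N-α→H2 16×2=32, N-β→H2 11×8=88, N-γ→H2 3×9=27, N-δ→H1 18×3=54, N-ε→H2 12×2=24
  latency cost 225, fixed 208 → total 433.
Compare {H1, H2, H3}: latency cost 175 + fixed 281 = 456.
Compare {H2}: latency cost 369 + fixed 89 = 458.
Compare {H2, H4}: latency cost 282 + fixed 180 = 462.
All other subsets cost ≥ 456. Minimum total cost: 433.

433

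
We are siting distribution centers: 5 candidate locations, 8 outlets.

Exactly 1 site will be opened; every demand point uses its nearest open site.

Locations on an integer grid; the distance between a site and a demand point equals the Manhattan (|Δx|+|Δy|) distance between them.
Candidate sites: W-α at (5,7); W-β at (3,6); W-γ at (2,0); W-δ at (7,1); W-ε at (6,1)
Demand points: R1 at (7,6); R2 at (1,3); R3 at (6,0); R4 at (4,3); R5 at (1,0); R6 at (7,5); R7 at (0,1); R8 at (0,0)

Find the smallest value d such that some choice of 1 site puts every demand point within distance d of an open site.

Open {W-ε}.
  Farthest demand point is R2 at distance 7 (to W-ε); all others are ≤ 7.
With {W-δ} the worst case is 8.
With {W-β} the worst case is 9.
No size-1 selection achieves below 7.

7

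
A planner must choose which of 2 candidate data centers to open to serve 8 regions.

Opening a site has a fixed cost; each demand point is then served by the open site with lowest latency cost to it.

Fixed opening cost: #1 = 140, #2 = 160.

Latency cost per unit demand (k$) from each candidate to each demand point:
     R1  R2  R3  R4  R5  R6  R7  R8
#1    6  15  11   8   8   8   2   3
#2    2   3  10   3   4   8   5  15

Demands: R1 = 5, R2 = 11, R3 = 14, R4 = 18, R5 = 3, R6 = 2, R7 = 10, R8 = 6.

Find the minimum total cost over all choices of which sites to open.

565

Open {#2}: assign each demand point to its cheapest open site.
  R1→#2 5×2=10, R2→#2 11×3=33, R3→#2 14×10=140, R4→#2 18×3=54, R5→#2 3×4=12, R6→#2 2×8=16, R7→#2 10×5=50, R8→#2 6×15=90
  latency cost 405, fixed 160 → total 565.
Compare {#1, #2}: latency cost 303 + fixed 300 = 603.
Compare {#1}: latency cost 571 + fixed 140 = 711.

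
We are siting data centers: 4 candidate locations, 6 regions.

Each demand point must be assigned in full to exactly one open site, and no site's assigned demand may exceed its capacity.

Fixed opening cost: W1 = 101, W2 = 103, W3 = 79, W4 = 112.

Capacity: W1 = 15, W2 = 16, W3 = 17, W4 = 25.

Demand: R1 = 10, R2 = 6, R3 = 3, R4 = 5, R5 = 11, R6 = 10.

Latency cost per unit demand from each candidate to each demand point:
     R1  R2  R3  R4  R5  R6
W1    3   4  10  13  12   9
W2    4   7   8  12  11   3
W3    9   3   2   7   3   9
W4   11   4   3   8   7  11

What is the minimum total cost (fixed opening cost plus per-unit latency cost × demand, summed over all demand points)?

483

Open {W1, W2, W3}; cheapest assignment that respects the capacities:
  W1 (cap 15, load 15): R1, R4 — cost 10×3 + 5×13 = 95
  W2 (cap 16, load 13): R3, R6 — cost 3×8 + 10×3 = 54
  W3 (cap 17, load 17): R2, R5 — cost 6×3 + 11×3 = 51
  Shipping 200, fixed 283 → total 483.
  Any other capacity-feasible assignment to {W1, W2, W3} ships for at least 200.
Compare {W1, W2, W4}: its best feasible assignment gives total 526.
Compare {W1, W3, W4}: its best feasible assignment gives total 532.
Every other set of open sites that can feasibly serve all demand totals ≥ 526 even under its best assignment. Minimum: 483.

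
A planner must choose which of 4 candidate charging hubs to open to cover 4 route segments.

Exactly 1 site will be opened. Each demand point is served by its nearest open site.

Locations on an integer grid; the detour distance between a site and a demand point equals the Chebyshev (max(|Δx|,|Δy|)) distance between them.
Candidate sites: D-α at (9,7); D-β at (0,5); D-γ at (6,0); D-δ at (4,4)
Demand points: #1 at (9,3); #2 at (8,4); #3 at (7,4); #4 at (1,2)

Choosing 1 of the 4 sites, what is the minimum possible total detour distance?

15

Open {D-δ}.
  #1→D-δ 5, #2→D-δ 4, #3→D-δ 3, #4→D-δ 3  ⇒ total 15.
Compare {D-γ}: total 16.
Compare {D-α}: total 18.
No size-1 selection does better; minimum is 15.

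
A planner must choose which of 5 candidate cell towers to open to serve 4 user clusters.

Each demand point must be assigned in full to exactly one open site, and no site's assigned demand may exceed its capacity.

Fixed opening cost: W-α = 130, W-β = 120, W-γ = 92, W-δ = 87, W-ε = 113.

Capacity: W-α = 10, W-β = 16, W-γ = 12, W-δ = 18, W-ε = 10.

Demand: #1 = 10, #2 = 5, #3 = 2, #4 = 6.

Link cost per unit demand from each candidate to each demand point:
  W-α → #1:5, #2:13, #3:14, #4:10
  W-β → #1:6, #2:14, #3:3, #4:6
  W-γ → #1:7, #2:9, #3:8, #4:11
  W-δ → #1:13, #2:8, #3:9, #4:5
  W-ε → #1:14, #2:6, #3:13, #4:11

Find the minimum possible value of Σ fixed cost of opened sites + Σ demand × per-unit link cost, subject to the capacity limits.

335

Open {W-γ, W-δ}; cheapest assignment that respects the capacities:
  W-γ (cap 12, load 12): #1, #3 — cost 10×7 + 2×8 = 86
  W-δ (cap 18, load 11): #2, #4 — cost 5×8 + 6×5 = 70
  Shipping 156, fixed 179 → total 335.
  Any other capacity-feasible assignment to {W-γ, W-δ} ships for at least 156.
Compare {W-β, W-δ}: its best feasible assignment gives total 343.
Compare {W-α, W-δ}: its best feasible assignment gives total 355.
Every other set of open sites that can feasibly serve all demand totals ≥ 343 even under its best assignment. Minimum: 335.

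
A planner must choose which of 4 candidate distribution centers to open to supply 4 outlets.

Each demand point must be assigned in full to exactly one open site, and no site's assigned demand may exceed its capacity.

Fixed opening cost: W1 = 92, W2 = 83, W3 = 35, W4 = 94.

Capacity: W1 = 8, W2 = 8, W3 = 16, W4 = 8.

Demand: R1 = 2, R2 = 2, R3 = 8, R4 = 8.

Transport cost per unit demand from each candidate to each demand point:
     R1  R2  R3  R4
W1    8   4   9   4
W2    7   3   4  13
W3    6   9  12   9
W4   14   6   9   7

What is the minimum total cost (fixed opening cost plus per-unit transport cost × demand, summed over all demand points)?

Open {W2, W3}; cheapest assignment that respects the capacities:
  W2 (cap 8, load 8): R3 — cost 8×4 = 32
  W3 (cap 16, load 12): R1, R2, R4 — cost 2×6 + 2×9 + 8×9 = 102
  Shipping 134, fixed 118 → total 252.
  Any other capacity-feasible assignment to {W2, W3} ships for at least 134.
Compare {W1, W3}: its best feasible assignment gives total 285.
Compare {W3, W4}: its best feasible assignment gives total 303.
Every other set of open sites that can feasibly serve all demand totals ≥ 285 even under its best assignment. Minimum: 252.

252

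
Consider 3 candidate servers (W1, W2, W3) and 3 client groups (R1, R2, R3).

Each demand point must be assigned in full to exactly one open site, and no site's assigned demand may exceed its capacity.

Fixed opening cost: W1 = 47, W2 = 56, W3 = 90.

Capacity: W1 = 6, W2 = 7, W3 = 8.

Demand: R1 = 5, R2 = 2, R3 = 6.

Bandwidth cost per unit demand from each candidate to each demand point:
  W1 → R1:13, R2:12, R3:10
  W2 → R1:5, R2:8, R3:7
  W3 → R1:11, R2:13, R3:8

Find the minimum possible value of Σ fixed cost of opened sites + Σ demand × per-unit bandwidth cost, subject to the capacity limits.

Open {W1, W2}; cheapest assignment that respects the capacities:
  W1 (cap 6, load 6): R3 — cost 6×10 = 60
  W2 (cap 7, load 7): R1, R2 — cost 5×5 + 2×8 = 41
  Shipping 101, fixed 103 → total 204.
  Any other capacity-feasible assignment to {W1, W2} ships for at least 101.
Compare {W2, W3}: its best feasible assignment gives total 235.
Compare {W1, W3}: its best feasible assignment gives total 276.
Every other set of open sites that can feasibly serve all demand totals ≥ 235 even under its best assignment. Minimum: 204.

204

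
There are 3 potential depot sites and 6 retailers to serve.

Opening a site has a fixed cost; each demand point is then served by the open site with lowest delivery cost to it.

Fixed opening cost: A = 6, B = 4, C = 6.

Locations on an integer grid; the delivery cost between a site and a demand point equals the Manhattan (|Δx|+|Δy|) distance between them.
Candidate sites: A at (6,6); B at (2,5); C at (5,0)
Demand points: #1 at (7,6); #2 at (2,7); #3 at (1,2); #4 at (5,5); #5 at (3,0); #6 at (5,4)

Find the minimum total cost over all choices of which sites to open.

Open {A, B}: assign each demand point to its cheapest open site.
  #1→A 1, #2→B 2, #3→B 4, #4→A 2, #5→B 6, #6→A 3
  delivery cost 18, fixed 10 → total 28.
Compare {B}: delivery cost 25 + fixed 4 = 29.
Compare {A, B, C}: delivery cost 14 + fixed 16 = 30.
Compare {A, C}: delivery cost 19 + fixed 12 = 31.
All other subsets cost ≥ 29. Minimum total cost: 28.

28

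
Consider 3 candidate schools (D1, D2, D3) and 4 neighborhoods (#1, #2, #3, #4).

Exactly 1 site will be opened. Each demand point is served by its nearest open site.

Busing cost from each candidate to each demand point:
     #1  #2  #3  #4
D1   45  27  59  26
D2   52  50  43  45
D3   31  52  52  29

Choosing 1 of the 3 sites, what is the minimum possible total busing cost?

157

Open {D1}.
  #1→D1 45, #2→D1 27, #3→D1 59, #4→D1 26  ⇒ total 157.
Compare {D3}: total 164.
Compare {D2}: total 190.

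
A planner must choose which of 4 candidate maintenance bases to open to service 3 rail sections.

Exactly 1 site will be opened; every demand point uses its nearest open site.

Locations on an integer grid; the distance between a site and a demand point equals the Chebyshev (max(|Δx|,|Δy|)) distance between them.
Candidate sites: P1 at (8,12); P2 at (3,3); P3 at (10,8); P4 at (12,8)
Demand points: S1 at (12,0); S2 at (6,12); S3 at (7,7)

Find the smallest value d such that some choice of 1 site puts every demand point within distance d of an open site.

Open {P3}.
  Farthest demand point is S1 at distance 8 (to P3); all others are ≤ 8.
With {P4} the worst case is 8.
With {P2} the worst case is 9.
No size-1 selection achieves below 8.

8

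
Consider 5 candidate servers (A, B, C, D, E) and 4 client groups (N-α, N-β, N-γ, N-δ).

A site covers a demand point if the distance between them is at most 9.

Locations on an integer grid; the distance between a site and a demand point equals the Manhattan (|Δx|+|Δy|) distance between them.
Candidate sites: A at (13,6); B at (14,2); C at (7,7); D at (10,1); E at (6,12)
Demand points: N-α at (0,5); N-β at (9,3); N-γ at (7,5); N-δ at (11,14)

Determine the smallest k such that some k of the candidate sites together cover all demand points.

2

Coverage sets (demand points within 9 of each site):
  A: {N-β, N-γ}
  B: {N-β}
  C: {N-α, N-β, N-γ}
  D: {N-β, N-γ}
  E: {N-γ, N-δ}
No single site covers all 4 demand points.
But {C, E} covers everything, so the minimum is 2.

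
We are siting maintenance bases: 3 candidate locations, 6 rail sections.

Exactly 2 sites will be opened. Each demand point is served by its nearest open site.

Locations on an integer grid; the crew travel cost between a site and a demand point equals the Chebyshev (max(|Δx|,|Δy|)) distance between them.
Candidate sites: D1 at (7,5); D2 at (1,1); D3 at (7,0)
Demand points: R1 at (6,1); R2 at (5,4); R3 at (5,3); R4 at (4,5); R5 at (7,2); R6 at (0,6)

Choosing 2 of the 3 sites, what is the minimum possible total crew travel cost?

Open {D1, D3}.
  R1→D3 1, R2→D1 2, R3→D1 2, R4→D1 3, R5→D3 2, R6→D1 7  ⇒ total 17.
Compare {D1, D2}: total 19.
Compare {D2, D3}: total 19.

17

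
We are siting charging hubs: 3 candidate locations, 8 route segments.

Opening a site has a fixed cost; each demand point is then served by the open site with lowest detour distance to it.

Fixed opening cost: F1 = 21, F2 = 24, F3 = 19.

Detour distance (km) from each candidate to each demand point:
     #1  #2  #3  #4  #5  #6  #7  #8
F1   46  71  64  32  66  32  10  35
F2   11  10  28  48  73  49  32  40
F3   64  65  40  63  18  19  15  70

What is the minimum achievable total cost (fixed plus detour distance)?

227

Open {F1, F2, F3}: assign each demand point to its cheapest open site.
  #1→F2 11, #2→F2 10, #3→F2 28, #4→F1 32, #5→F3 18, #6→F3 19, #7→F1 10, #8→F1 35
  detour distance 163, fixed 64 → total 227.
Compare {F2, F3}: detour distance 189 + fixed 43 = 232.
Compare {F1, F2}: detour distance 224 + fixed 45 = 269.
Compare {F1, F3}: detour distance 265 + fixed 40 = 305.
All other subsets cost ≥ 232. Minimum total cost: 227.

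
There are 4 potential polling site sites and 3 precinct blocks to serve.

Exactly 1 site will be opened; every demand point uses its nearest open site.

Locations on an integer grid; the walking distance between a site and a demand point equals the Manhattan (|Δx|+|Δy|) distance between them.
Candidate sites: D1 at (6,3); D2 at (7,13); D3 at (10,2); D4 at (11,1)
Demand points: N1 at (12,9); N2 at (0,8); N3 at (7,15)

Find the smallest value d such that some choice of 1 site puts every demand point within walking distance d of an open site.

12

Open {D2}.
  Farthest demand point is N2 at walking distance 12 (to D2); all others are ≤ 12.
With {D1} the worst case is 13.
With {D3} the worst case is 16.
No size-1 selection achieves below 12.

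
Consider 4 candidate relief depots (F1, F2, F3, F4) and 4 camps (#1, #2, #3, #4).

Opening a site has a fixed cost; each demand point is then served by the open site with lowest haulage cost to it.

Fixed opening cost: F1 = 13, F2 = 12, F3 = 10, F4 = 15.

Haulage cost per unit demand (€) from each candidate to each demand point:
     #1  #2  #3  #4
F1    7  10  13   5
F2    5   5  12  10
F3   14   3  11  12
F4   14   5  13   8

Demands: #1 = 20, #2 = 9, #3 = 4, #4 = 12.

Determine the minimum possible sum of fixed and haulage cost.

Open {F1, F2, F3}: assign each demand point to its cheapest open site.
  #1→F2 20×5=100, #2→F3 9×3=27, #3→F3 4×11=44, #4→F1 12×5=60
  haulage cost 231, fixed 35 → total 266.
Compare {F1, F2}: haulage cost 253 + fixed 25 = 278.
Compare {F1, F2, F3, F4}: haulage cost 231 + fixed 50 = 281.
Compare {F1, F2, F4}: haulage cost 253 + fixed 40 = 293.
All other subsets cost ≥ 278. Minimum total cost: 266.

266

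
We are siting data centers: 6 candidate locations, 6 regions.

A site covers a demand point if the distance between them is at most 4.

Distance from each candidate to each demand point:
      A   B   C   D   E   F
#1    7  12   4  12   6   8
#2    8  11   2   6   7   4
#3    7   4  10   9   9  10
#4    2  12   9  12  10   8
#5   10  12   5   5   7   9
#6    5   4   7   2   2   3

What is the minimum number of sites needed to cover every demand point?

Coverage sets (demand points within 4 of each site):
  #1: {C}
  #2: {C, F}
  #3: {B}
  #4: {A}
  #5: {}
  #6: {B, D, E, F}
No 2 sites suffice: every size-2 union leaves at least one demand point uncovered.
But {#1, #4, #6} covers everything, so the minimum is 3.

3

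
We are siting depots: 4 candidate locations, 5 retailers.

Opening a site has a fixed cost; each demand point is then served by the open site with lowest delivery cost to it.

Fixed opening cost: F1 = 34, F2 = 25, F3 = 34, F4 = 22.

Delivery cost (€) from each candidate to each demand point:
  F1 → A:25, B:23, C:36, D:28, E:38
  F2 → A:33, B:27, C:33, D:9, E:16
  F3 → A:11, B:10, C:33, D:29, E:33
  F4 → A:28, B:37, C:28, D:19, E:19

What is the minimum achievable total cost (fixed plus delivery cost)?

138

Open {F2, F3}: assign each demand point to its cheapest open site.
  A→F3 11, B→F3 10, C→F2 33, D→F2 9, E→F2 16
  delivery cost 79, fixed 59 → total 138.
Compare {F2}: delivery cost 118 + fixed 25 = 143.
Compare {F3, F4}: delivery cost 87 + fixed 56 = 143.
Compare {F3}: delivery cost 116 + fixed 34 = 150.
All other subsets cost ≥ 143. Minimum total cost: 138.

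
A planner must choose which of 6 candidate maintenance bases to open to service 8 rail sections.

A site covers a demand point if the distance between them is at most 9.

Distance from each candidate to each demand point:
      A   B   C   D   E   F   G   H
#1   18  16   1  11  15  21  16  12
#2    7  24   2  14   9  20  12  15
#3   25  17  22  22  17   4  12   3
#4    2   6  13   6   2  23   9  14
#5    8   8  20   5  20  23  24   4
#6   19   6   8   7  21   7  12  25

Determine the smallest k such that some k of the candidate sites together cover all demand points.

3

Coverage sets (demand points within 9 of each site):
  #1: {C}
  #2: {A, C, E}
  #3: {F, H}
  #4: {A, B, D, E, G}
  #5: {A, B, D, H}
  #6: {B, C, D, F}
No 2 sites suffice: every size-2 union leaves at least one demand point uncovered.
But {#1, #3, #4} covers everything, so the minimum is 3.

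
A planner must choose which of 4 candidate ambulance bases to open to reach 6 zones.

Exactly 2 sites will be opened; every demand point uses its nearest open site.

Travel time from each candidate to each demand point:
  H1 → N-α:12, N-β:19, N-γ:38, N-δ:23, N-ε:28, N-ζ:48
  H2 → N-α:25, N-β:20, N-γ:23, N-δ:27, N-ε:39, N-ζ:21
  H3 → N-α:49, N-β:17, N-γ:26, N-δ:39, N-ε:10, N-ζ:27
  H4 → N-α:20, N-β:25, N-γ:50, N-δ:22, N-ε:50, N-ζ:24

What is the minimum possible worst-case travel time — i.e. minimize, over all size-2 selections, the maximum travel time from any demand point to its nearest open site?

26

Open {H3, H4}.
  Farthest demand point is N-γ at travel time 26 (to H3); all others are ≤ 26.
With {H1, H3} the worst case is 27.
With {H2, H3} the worst case is 27.
No size-2 selection achieves below 26.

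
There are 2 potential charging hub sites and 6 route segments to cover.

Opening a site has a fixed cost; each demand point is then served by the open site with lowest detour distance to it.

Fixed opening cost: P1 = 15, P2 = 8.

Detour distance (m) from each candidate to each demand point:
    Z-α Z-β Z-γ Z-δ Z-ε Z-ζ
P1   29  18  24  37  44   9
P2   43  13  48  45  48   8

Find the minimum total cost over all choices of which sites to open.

Open {P1}: assign each demand point to its cheapest open site.
  Z-α→P1 29, Z-β→P1 18, Z-γ→P1 24, Z-δ→P1 37, Z-ε→P1 44, Z-ζ→P1 9
  detour distance 161, fixed 15 → total 176.
Compare {P1, P2}: detour distance 155 + fixed 23 = 178.
Compare {P2}: detour distance 205 + fixed 8 = 213.

176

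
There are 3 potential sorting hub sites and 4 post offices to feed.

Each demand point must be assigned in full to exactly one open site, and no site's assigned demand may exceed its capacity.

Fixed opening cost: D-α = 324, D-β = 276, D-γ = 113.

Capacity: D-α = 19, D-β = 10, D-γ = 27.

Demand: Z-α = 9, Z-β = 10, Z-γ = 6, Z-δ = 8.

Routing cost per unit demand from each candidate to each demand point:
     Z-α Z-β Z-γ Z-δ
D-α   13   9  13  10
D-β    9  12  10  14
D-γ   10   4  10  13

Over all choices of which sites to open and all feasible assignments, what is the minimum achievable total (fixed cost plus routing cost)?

Open {D-β, D-γ}; cheapest assignment that respects the capacities:
  D-β (cap 10, load 9): Z-α — cost 9×9 = 81
  D-γ (cap 27, load 24): Z-β, Z-γ, Z-δ — cost 10×4 + 6×10 + 8×13 = 204
  Shipping 285, fixed 389 → total 674.
  Any other capacity-feasible assignment to {D-β, D-γ} ships for at least 285.
Compare {D-α, D-γ}: its best feasible assignment gives total 707.
Compare {D-α, D-β, D-γ}: its best feasible assignment gives total 974.
Every other set of open sites that can feasibly serve all demand totals ≥ 707 even under its best assignment. Minimum: 674.

674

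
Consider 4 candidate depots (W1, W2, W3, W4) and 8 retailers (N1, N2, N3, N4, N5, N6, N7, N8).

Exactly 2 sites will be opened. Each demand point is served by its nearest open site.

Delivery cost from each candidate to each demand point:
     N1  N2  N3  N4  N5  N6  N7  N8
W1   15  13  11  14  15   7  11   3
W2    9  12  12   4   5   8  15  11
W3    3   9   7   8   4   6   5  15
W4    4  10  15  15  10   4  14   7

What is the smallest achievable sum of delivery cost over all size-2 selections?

45

Open {W1, W3}.
  N1→W3 3, N2→W3 9, N3→W3 7, N4→W3 8, N5→W3 4, N6→W3 6, N7→W3 5, N8→W1 3  ⇒ total 45.
Compare {W3, W4}: total 47.
Compare {W2, W3}: total 49.
No size-2 selection does better; minimum is 45.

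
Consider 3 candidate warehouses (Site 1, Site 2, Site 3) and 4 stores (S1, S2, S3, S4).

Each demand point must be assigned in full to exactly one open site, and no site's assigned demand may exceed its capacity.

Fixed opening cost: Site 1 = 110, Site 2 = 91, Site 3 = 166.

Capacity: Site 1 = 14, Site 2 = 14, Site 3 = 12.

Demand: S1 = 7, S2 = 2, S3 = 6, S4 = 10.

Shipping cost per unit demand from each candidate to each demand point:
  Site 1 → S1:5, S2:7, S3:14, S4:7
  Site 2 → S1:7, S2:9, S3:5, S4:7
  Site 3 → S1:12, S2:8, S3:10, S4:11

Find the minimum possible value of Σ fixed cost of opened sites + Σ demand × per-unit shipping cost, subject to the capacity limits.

Open {Site 1, Site 2}; cheapest assignment that respects the capacities:
  Site 1 (cap 14, load 12): S2, S4 — cost 2×7 + 10×7 = 84
  Site 2 (cap 14, load 13): S1, S3 — cost 7×7 + 6×5 = 79
  Shipping 163, fixed 201 → total 364.
  Any other capacity-feasible assignment to {Site 1, Site 2} ships for at least 163.
Compare {Site 2, Site 3}: its best feasible assignment gives total 462.
Compare {Site 1, Site 3}: its best feasible assignment gives total 521.
Every other set of open sites that can feasibly serve all demand totals ≥ 462 even under its best assignment. Minimum: 364.

364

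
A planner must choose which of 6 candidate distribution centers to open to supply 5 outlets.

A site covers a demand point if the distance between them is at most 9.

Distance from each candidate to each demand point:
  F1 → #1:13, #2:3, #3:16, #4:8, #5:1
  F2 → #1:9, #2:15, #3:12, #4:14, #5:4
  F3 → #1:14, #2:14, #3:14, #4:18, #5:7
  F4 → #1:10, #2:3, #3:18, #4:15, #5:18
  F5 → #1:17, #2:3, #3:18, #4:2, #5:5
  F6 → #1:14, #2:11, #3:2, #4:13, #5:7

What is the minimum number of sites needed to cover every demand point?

3

Coverage sets (demand points within 9 of each site):
  F1: {#2, #4, #5}
  F2: {#1, #5}
  F3: {#5}
  F4: {#2}
  F5: {#2, #4, #5}
  F6: {#3, #5}
No 2 sites suffice: every size-2 union leaves at least one demand point uncovered.
But {F1, F2, F6} covers everything, so the minimum is 3.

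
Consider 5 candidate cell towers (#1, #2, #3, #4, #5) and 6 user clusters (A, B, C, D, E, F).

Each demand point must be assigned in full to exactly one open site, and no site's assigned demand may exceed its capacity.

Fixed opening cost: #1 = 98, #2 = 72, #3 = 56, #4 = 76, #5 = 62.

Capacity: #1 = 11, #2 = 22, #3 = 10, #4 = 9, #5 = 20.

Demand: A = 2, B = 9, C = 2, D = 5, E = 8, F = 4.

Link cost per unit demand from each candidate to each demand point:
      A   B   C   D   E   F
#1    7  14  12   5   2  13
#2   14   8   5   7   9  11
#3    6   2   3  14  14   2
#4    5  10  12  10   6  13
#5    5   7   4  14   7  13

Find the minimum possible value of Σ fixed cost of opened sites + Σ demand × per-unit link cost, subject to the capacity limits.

Open {#2, #3}; cheapest assignment that respects the capacities:
  #2 (cap 22, load 22): B, D, E — cost 9×8 + 5×7 + 8×9 = 179
  #3 (cap 10, load 8): A, C, F — cost 2×6 + 2×3 + 4×2 = 26
  Shipping 205, fixed 128 → total 333.
  Any other capacity-feasible assignment to {#2, #3} ships for at least 205.
Compare {#2, #5}: its best feasible assignment gives total 352.
Compare {#1, #2}: its best feasible assignment gives total 361.
Every other set of open sites that can feasibly serve all demand totals ≥ 352 even under its best assignment. Minimum: 333.

333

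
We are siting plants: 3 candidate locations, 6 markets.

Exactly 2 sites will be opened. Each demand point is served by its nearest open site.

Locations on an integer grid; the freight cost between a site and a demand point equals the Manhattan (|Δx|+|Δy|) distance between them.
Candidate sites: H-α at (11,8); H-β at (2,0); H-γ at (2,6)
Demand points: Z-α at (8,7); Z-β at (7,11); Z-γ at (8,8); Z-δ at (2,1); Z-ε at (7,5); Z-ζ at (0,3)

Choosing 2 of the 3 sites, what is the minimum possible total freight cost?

27

Open {H-α, H-β}.
  Z-α→H-α 4, Z-β→H-α 7, Z-γ→H-α 3, Z-δ→H-β 1, Z-ε→H-α 7, Z-ζ→H-β 5  ⇒ total 27.
Compare {H-α, H-γ}: total 30.
Compare {H-β, H-γ}: total 37.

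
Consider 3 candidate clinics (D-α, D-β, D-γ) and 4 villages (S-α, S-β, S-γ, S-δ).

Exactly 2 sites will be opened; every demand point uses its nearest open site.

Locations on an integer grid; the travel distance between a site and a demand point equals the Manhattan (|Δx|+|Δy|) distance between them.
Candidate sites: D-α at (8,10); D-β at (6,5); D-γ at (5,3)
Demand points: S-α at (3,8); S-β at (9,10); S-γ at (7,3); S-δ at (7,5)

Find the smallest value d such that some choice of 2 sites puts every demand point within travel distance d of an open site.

Open {D-α, D-β}.
  Farthest demand point is S-α at travel distance 6 (to D-β); all others are ≤ 6.
With {D-α, D-γ} the worst case is 7.
With {D-β, D-γ} the worst case is 8.
No size-2 selection achieves below 6.

6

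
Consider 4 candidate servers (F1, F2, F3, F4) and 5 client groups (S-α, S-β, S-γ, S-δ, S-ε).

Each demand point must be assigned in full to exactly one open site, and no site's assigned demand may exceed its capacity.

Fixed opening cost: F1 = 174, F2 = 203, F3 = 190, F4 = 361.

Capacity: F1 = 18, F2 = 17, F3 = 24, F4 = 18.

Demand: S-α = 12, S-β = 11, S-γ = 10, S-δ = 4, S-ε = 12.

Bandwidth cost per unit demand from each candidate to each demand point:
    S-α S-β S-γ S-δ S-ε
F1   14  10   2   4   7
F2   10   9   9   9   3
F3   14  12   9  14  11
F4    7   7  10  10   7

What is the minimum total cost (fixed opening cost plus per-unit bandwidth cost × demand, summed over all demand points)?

Open {F1, F2, F3}; cheapest assignment that respects the capacities:
  F1 (cap 18, load 14): S-γ, S-δ — cost 10×2 + 4×4 = 36
  F2 (cap 17, load 12): S-ε — cost 12×3 = 36
  F3 (cap 24, load 23): S-α, S-β — cost 12×14 + 11×12 = 300
  Shipping 372, fixed 567 → total 939.
  Any other capacity-feasible assignment to {F1, F2, F3} ships for at least 372.
Compare {F1, F3, F4}: its best feasible assignment gives total 1109.
Compare {F2, F3, F4}: its best feasible assignment gives total 1132.
Every other set of open sites that can feasibly serve all demand totals ≥ 1109 even under its best assignment. Minimum: 939.

939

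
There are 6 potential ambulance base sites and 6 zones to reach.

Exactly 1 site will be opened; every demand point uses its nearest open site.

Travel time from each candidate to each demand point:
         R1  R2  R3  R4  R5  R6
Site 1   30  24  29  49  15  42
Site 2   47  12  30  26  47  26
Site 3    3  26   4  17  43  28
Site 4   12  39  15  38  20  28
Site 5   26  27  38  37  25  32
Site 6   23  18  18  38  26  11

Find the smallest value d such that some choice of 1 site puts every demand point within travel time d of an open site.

Open {Site 5}.
  Farthest demand point is R3 at travel time 38 (to Site 5); all others are ≤ 38.
With {Site 6} the worst case is 38.
With {Site 4} the worst case is 39.
No size-1 selection achieves below 38.

38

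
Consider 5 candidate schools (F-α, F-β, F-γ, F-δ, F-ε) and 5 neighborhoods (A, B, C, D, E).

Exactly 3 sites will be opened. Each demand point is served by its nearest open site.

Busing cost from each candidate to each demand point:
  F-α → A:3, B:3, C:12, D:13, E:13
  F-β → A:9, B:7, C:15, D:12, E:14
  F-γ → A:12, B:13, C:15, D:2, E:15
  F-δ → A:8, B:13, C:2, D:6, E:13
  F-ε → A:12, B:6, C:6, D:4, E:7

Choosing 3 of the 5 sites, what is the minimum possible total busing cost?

19

Open {F-α, F-δ, F-ε}.
  A→F-α 3, B→F-α 3, C→F-δ 2, D→F-ε 4, E→F-ε 7  ⇒ total 19.
Compare {F-α, F-γ, F-ε}: total 21.
Compare {F-α, F-β, F-ε}: total 23.
No size-3 selection does better; minimum is 19.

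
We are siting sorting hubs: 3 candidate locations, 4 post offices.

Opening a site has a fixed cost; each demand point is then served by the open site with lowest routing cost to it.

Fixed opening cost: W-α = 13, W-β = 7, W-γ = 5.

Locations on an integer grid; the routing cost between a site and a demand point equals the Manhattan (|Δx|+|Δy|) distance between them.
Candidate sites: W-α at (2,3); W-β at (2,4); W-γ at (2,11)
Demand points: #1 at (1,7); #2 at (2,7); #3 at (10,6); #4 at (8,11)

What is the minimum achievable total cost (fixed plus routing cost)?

33

Open {W-γ}: assign each demand point to its cheapest open site.
  #1→W-γ 5, #2→W-γ 4, #3→W-γ 13, #4→W-γ 6
  routing cost 28, fixed 5 → total 33.
Compare {W-β, W-γ}: routing cost 23 + fixed 12 = 35.
Compare {W-β}: routing cost 30 + fixed 7 = 37.
Compare {W-α, W-γ}: routing cost 26 + fixed 18 = 44.
All other subsets cost ≥ 35. Minimum total cost: 33.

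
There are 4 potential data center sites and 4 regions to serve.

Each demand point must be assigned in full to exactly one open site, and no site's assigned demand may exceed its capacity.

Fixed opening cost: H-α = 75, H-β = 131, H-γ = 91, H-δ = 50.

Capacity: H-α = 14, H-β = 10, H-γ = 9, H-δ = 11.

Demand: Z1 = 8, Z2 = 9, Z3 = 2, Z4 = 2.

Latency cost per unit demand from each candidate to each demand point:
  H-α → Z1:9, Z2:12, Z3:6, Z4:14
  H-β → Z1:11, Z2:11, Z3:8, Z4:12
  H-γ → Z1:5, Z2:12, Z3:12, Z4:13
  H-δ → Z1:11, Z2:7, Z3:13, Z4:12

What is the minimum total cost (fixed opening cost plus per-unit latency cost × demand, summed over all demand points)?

296

Open {H-α, H-δ}; cheapest assignment that respects the capacities:
  H-α (cap 14, load 10): Z1, Z3 — cost 8×9 + 2×6 = 84
  H-δ (cap 11, load 11): Z2, Z4 — cost 9×7 + 2×12 = 87
  Shipping 171, fixed 125 → total 296.
  Any other capacity-feasible assignment to {H-α, H-δ} ships for at least 171.
Compare {H-α, H-γ}: its best feasible assignment gives total 354.
Compare {H-α, H-γ, H-δ}: its best feasible assignment gives total 355.
Every other set of open sites that can feasibly serve all demand totals ≥ 354 even under its best assignment. Minimum: 296.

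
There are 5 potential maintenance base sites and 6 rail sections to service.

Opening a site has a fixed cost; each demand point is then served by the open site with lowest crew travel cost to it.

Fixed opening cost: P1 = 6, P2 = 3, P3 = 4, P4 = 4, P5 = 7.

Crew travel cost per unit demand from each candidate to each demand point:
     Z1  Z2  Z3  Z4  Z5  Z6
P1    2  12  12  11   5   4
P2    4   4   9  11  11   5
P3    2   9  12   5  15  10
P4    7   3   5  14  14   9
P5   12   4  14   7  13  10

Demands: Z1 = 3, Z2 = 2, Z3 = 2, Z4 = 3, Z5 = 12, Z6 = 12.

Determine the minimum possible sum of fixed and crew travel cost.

159

Open {P1, P3, P4}: assign each demand point to its cheapest open site.
  Z1→P1 3×2=6, Z2→P4 2×3=6, Z3→P4 2×5=10, Z4→P3 3×5=15, Z5→P1 12×5=60, Z6→P1 12×4=48
  crew travel cost 145, fixed 14 → total 159.
Compare {P1, P2, P3, P4}: crew travel cost 145 + fixed 17 = 162.
Compare {P1, P3, P4, P5}: crew travel cost 145 + fixed 21 = 166.
Compare {P1, P2, P3}: crew travel cost 155 + fixed 13 = 168.
All other subsets cost ≥ 162. Minimum total cost: 159.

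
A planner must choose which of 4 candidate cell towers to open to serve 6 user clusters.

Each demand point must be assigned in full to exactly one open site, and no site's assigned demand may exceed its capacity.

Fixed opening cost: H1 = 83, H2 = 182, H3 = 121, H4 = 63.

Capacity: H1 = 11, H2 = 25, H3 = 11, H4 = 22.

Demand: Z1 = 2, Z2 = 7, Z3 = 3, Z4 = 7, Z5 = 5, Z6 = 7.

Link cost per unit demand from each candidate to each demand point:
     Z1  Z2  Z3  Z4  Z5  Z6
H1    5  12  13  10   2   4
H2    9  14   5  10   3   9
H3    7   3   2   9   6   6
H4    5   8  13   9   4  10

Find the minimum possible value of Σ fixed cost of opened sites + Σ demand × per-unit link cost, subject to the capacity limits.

362

Open {H1, H4}; cheapest assignment that respects the capacities:
  H1 (cap 11, load 10): Z3, Z6 — cost 3×13 + 7×4 = 67
  H4 (cap 22, load 21): Z1, Z2, Z4, Z5 — cost 2×5 + 7×8 + 7×9 + 5×4 = 149
  Shipping 216, fixed 146 → total 362.
  Any other capacity-feasible assignment to {H1, H4} ships for at least 216.
Compare {H3, H4}: its best feasible assignment gives total 374.
Compare {H1, H3, H4}: its best feasible assignment gives total 415.
Every other set of open sites that can feasibly serve all demand totals ≥ 374 even under its best assignment. Minimum: 362.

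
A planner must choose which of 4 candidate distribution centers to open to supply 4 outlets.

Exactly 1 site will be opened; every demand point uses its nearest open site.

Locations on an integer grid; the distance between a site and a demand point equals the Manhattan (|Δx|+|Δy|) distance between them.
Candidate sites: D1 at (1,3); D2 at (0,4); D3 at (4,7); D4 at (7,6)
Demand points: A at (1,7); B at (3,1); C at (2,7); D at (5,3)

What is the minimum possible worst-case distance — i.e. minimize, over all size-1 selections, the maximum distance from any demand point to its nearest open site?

Open {D1}.
  Farthest demand point is C at distance 5 (to D1); all others are ≤ 5.
With {D2} the worst case is 6.
With {D3} the worst case is 7.
No size-1 selection achieves below 5.

5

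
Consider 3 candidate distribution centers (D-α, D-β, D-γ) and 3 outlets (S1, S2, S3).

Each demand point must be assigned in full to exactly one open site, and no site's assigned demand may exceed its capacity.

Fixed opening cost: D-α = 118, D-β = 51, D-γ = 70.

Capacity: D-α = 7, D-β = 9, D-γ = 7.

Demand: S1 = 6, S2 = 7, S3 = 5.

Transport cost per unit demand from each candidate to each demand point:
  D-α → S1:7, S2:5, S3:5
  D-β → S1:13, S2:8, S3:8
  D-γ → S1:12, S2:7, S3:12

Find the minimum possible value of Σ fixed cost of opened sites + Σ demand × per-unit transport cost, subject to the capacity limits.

370

Open {D-α, D-β, D-γ}; cheapest assignment that respects the capacities:
  D-α (cap 7, load 6): S1 — cost 6×7 = 42
  D-β (cap 9, load 5): S3 — cost 5×8 = 40
  D-γ (cap 7, load 7): S2 — cost 7×7 = 49
  Shipping 131, fixed 239 → total 370.
  Any other capacity-feasible assignment to {D-α, D-β, D-γ} ships for at least 131.
Total demand is 18 and no other set of sites has combined capacity ≥ 18, so {D-α, D-β, D-γ} is the only feasible choice of open sites. Minimum: 370.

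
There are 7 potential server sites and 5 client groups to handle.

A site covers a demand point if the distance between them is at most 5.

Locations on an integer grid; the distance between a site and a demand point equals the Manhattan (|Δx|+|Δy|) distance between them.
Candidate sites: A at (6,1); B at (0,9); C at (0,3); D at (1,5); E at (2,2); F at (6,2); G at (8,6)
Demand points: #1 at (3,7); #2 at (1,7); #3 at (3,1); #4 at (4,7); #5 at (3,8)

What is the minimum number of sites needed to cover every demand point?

Coverage sets (demand points within 5 of each site):
  A: {#3}
  B: {#1, #2, #5}
  C: {#2, #3}
  D: {#1, #2, #4, #5}
  E: {#3}
  F: {#3}
  G: {#4}
No single site covers all 5 demand points.
But {A, D} covers everything, so the minimum is 2.

2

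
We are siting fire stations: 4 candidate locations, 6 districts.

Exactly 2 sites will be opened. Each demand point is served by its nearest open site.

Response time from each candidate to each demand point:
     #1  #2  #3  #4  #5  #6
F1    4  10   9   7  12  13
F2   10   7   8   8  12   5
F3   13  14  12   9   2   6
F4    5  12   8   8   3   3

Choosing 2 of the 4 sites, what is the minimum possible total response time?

34

Open {F2, F4}.
  #1→F4 5, #2→F2 7, #3→F2 8, #4→F2 8, #5→F4 3, #6→F4 3  ⇒ total 34.
Compare {F1, F4}: total 35.
Compare {F1, F3}: total 38.
No size-2 selection does better; minimum is 34.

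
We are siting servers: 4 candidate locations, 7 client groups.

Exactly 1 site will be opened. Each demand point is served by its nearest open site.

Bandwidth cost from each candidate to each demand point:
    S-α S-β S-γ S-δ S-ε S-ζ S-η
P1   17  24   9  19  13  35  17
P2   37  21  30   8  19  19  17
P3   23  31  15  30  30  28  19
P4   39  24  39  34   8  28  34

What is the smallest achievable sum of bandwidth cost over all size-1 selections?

134

Open {P1}.
  S-α→P1 17, S-β→P1 24, S-γ→P1 9, S-δ→P1 19, S-ε→P1 13, S-ζ→P1 35, S-η→P1 17  ⇒ total 134.
Compare {P2}: total 151.
Compare {P3}: total 176.
No size-1 selection does better; minimum is 134.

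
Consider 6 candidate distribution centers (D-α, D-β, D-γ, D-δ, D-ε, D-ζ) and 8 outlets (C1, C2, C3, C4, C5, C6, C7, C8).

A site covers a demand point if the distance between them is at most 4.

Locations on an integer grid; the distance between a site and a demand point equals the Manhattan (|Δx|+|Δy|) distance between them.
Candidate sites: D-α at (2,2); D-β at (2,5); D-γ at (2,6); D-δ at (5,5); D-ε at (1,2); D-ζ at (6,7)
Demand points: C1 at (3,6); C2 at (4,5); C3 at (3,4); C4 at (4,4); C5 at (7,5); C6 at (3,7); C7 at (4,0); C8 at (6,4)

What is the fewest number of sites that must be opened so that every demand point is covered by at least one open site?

2

Coverage sets (demand points within 4 of each site):
  D-α: {C3, C4, C7}
  D-β: {C1, C2, C3, C4, C6}
  D-γ: {C1, C2, C3, C4, C6}
  D-δ: {C1, C2, C3, C4, C5, C6, C8}
  D-ε: {C3}
  D-ζ: {C1, C2, C5, C6, C8}
No single site covers all 8 demand points.
But {D-α, D-δ} covers everything, so the minimum is 2.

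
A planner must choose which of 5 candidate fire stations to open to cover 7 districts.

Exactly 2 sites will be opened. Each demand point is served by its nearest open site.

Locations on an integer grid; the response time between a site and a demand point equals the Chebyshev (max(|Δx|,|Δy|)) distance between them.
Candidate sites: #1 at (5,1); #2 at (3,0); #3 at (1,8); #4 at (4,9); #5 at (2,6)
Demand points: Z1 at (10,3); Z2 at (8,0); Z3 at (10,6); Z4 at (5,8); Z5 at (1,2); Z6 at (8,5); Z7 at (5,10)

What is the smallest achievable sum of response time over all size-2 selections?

Open {#1, #4}.
  Z1→#1 5, Z2→#1 3, Z3→#1 5, Z4→#4 1, Z5→#1 4, Z6→#1 4, Z7→#4 1  ⇒ total 23.
Compare {#2, #4}: total 25.
Compare {#1, #5}: total 28.
No size-2 selection does better; minimum is 23.

23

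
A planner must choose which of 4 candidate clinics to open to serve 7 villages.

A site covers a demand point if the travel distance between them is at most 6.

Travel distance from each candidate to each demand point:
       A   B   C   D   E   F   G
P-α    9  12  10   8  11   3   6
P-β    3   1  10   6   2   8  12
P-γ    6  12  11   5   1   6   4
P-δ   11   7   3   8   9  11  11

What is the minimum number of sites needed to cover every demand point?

Coverage sets (demand points within 6 of each site):
  P-α: {F, G}
  P-β: {A, B, D, E}
  P-γ: {A, D, E, F, G}
  P-δ: {C}
No 2 sites suffice: every size-2 union leaves at least one demand point uncovered.
But {P-α, P-β, P-δ} covers everything, so the minimum is 3.

3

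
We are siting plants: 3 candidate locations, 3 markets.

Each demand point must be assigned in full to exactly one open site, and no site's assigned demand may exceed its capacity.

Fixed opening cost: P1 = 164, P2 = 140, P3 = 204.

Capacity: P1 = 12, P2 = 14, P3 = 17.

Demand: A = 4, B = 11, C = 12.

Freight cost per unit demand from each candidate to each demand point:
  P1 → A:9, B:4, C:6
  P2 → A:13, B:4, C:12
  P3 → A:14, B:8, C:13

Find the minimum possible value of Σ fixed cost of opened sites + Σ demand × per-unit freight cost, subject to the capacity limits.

584

Open {P1, P3}; cheapest assignment that respects the capacities:
  P1 (cap 12, load 12): C — cost 12×6 = 72
  P3 (cap 17, load 15): A, B — cost 4×14 + 11×8 = 144
  Shipping 216, fixed 368 → total 584.
  Any other capacity-feasible assignment to {P1, P3} ships for at least 216.
Compare {P2, P3}: its best feasible assignment gives total 600.
Compare {P1, P2, P3}: its best feasible assignment gives total 680.
Every other set of open sites that can feasibly serve all demand totals ≥ 600 even under its best assignment. Minimum: 584.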